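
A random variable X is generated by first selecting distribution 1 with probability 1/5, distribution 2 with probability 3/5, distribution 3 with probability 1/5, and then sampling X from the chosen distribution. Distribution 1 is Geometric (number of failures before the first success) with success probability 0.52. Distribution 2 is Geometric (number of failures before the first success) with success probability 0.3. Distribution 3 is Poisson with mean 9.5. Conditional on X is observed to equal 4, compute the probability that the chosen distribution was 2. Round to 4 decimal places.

0.8030

Likelihoods P(X=4 | ·): 1: 0.0276038; 2: 0.07203; 3: 0.025403.
Posterior ∝ prior × likelihood. Numerator for 2: 0.6·0.07203 = 0.043218.
Normalizing constant: 0.2·0.0276038 + 0.6·0.07203 + 0.2·0.025403 = 0.0538194.
P(2 | observation) = 0.043218 / 0.0538194 = 0.80302.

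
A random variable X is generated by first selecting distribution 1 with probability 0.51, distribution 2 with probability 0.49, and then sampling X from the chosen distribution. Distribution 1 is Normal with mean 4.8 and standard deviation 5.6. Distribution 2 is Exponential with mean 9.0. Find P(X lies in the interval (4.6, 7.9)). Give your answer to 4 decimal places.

Conditional on each component, P(4.6 < X < 7.9): 1: 0.224309; 2: 0.184123.
By total probability, P(4.6 < X < 7.9) = 0.51·0.224309 + 0.49·0.184123 = 0.204618.

0.2046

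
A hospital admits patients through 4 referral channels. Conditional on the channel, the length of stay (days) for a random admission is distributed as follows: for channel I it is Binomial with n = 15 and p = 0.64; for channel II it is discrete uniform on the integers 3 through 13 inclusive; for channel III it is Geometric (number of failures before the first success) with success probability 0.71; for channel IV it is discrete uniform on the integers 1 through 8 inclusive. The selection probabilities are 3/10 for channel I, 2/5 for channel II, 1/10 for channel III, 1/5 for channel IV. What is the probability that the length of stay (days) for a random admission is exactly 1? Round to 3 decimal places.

Conditional on each channel, P(X = 1): I: 5.8953e-06; II: 0; III: 0.2059; IV: 0.125.
By total probability, P(X = 1) = 0.3·5.8953e-06 + 0.4·0 + 0.1·0.2059 + 0.2·0.125 = 0.0455918.

0.046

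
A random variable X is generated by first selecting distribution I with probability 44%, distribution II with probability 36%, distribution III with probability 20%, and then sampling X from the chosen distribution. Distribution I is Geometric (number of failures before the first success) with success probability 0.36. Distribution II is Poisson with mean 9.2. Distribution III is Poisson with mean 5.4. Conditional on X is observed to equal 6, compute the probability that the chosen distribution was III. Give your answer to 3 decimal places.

Likelihoods P(X=6 | ·): I: 0.024739; II: 0.0850913; III: 0.155539.
Posterior ∝ prior × likelihood. Numerator for III: 0.2·0.155539 = 0.0311078.
Normalizing constant: 0.44·0.024739 + 0.36·0.0850913 + 0.2·0.155539 = 0.0726259.
P(III | observation) = 0.0311078 / 0.0726259 = 0.42833.

0.428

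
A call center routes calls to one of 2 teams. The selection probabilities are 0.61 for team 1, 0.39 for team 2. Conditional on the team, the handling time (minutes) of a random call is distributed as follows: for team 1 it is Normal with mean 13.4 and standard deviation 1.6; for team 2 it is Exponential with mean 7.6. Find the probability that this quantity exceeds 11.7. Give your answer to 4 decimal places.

Conditional on each team, P(X > 11.7): 1: 0.855996; 2: 0.214494.
By total probability, P(X > 11.7) = 0.61·0.855996 + 0.39·0.214494 = 0.60581.

0.6058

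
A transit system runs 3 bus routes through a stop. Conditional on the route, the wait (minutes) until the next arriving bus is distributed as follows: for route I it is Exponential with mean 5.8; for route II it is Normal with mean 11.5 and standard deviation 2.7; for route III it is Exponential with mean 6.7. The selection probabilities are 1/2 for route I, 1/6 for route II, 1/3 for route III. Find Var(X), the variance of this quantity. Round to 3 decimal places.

37.121

Per component, I: μ=5.8, E[X²]=67.28; II: μ=11.5, E[X²]=139.54; III: μ=6.7, E[X²]=89.78.
E[X] = 0.5·5.8 + 0.166667·11.5 + 0.333333·6.7 = 7.05.
E[X²] = 0.5·67.28 + 0.166667·139.54 + 0.333333·89.78 = 86.8233.
Var(X) = E[X²] − (E[X])² = 86.8233 − 49.7025 = 37.1208.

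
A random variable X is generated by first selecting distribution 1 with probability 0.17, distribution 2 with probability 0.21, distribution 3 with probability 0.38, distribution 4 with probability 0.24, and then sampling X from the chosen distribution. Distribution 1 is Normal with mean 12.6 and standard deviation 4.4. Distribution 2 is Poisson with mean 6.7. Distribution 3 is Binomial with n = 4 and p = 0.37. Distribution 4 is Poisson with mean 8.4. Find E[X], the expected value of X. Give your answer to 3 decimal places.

6.127

Component means — 1: 12.6; 2: 6.7; 3: 1.48; 4: 8.4.
E[X] = 0.17·12.6 + 0.21·6.7 + 0.38·1.48 + 0.24·8.4 = 6.1274.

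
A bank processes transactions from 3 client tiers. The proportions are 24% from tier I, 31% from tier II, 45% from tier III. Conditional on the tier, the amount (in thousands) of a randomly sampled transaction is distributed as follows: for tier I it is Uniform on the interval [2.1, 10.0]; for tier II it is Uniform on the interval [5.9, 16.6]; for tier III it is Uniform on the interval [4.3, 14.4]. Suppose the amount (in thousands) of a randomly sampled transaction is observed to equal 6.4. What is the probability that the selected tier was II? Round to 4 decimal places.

Likelihoods f(6.4 | ·): I: 0.126582; II: 0.0934579; III: 0.0990099.
Posterior ∝ prior × likelihood. Numerator for II: 0.31·0.0934579 = 0.028972.
Normalizing constant: 0.24·0.126582 + 0.31·0.0934579 + 0.45·0.0990099 = 0.103906.
P(II | observation) = 0.028972 / 0.103906 = 0.278828.

0.2788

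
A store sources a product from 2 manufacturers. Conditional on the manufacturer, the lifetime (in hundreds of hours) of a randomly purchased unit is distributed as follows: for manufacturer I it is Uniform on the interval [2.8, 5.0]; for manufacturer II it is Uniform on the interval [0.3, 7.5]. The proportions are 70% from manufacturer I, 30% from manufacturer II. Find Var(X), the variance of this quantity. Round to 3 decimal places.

Per component, I: μ=3.9, E[X²]=15.6133; II: μ=3.9, E[X²]=19.53.
E[X] = 0.7·3.9 + 0.3·3.9 = 3.9.
E[X²] = 0.7·15.6133 + 0.3·19.53 = 16.7883.
Var(X) = E[X²] − (E[X])² = 16.7883 − 15.21 = 1.57833.

1.578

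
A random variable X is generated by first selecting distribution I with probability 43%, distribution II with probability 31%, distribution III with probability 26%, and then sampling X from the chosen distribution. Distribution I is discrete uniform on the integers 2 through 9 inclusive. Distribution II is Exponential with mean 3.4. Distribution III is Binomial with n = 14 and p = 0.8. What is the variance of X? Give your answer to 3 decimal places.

Per component, I: μ=5.5, E[X²]=35.5; II: μ=3.4, E[X²]=23.12; III: μ=11.2, E[X²]=127.68.
E[X] = 0.43·5.5 + 0.31·3.4 + 0.26·11.2 = 6.331.
E[X²] = 0.43·35.5 + 0.31·23.12 + 0.26·127.68 = 55.629.
Var(X) = E[X²] − (E[X])² = 55.629 − 40.0816 = 15.5474.

15.547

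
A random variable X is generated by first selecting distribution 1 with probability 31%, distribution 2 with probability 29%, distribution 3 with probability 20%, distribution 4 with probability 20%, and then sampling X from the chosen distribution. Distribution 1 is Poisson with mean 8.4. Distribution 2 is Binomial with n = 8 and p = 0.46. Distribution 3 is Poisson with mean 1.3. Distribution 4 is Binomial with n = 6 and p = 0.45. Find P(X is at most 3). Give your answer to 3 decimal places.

0.482

Conditional on each component, P(X ≤ 3): 1: 0.0322604; 2: 0.45369; 3: 0.956905; 4: 0.744736.
By total probability, P(X ≤ 3) = 0.31·0.0322604 + 0.29·0.45369 + 0.2·0.956905 + 0.2·0.744736 = 0.481899.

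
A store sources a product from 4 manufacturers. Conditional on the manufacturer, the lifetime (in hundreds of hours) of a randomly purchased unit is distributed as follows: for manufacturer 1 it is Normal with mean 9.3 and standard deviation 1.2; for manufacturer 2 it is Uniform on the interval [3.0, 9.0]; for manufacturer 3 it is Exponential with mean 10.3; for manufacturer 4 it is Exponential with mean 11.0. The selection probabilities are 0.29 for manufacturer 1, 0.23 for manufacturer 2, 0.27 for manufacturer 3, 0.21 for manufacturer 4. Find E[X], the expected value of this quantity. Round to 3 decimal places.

9.168

Component means — 1: 9.3; 2: 6; 3: 10.3; 4: 11.
E[X] = 0.29·9.3 + 0.23·6 + 0.27·10.3 + 0.21·11 = 9.168.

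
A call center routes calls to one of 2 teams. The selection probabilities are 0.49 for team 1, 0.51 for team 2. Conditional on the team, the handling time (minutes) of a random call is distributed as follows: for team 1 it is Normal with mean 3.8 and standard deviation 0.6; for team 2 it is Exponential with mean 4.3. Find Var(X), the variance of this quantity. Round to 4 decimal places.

9.6688

Per component, 1: μ=3.8, E[X²]=14.8; 2: μ=4.3, E[X²]=36.98.
E[X] = 0.49·3.8 + 0.51·4.3 = 4.055.
E[X²] = 0.49·14.8 + 0.51·36.98 = 26.1118.
Var(X) = E[X²] − (E[X])² = 26.1118 − 16.443 = 9.66878.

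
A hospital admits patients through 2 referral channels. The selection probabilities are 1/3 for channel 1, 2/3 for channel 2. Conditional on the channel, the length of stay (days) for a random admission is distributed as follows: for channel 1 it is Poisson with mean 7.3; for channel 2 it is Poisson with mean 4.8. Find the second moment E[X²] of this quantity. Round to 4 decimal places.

38.7567

For each component E[X²] = Var + (mean)², giving 1: 60.59; 2: 27.84.
Overall E[X²] = 0.333333·60.59 + 0.666667·27.84 = 38.7567.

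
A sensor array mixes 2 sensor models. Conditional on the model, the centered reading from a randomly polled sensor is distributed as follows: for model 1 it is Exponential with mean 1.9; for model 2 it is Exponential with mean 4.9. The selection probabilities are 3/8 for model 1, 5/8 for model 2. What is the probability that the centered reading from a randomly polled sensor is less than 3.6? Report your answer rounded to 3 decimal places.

0.644

Conditional on each model, P(X < 3.6): 1: 0.849642; 2: 0.520348.
By total probability, P(X < 3.6) = 0.375·0.849642 + 0.625·0.520348 = 0.643833.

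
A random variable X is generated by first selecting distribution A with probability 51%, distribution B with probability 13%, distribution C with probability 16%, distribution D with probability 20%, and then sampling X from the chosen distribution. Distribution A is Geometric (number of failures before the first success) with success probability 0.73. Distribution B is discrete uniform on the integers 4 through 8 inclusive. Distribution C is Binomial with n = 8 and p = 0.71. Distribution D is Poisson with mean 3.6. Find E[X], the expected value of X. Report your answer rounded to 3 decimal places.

Component means — A: 0.369863; B: 6; C: 5.68; D: 3.6.
E[X] = 0.51·0.369863 + 0.13·6 + 0.16·5.68 + 0.2·3.6 = 2.59743.

2.597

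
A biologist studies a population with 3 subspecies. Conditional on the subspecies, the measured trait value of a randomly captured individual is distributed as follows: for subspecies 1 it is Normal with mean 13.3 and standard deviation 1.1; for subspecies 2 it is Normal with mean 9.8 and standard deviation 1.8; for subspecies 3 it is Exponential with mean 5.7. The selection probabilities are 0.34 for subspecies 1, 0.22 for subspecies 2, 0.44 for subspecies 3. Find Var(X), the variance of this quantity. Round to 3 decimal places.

Per component, 1: μ=13.3, E[X²]=178.1; 2: μ=9.8, E[X²]=99.28; 3: μ=5.7, E[X²]=64.98.
E[X] = 0.34·13.3 + 0.22·9.8 + 0.44·5.7 = 9.186.
E[X²] = 0.34·178.1 + 0.22·99.28 + 0.44·64.98 = 110.987.
Var(X) = E[X²] − (E[X])² = 110.987 − 84.3826 = 26.6042.

26.604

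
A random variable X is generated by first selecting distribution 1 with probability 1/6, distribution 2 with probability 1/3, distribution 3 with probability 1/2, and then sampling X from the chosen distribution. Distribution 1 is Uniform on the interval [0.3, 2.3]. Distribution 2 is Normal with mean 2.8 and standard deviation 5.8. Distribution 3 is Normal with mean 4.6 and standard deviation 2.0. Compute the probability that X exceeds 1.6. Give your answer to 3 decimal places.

0.719

Conditional on each component, P(X > 1.6): 1: 0.35; 2: 0.581955; 3: 0.933193.
By total probability, P(X > 1.6) = 0.166667·0.35 + 0.333333·0.581955 + 0.5·0.933193 = 0.718915.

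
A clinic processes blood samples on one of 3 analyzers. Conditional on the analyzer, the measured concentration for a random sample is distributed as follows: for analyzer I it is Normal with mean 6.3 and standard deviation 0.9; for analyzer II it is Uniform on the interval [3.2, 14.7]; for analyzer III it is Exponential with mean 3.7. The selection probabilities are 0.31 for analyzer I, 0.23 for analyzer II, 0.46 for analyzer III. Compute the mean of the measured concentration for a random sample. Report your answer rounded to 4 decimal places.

Component means — I: 6.3; II: 8.95; III: 3.7.
E[X] = 0.31·6.3 + 0.23·8.95 + 0.46·3.7 = 5.7135.

5.7135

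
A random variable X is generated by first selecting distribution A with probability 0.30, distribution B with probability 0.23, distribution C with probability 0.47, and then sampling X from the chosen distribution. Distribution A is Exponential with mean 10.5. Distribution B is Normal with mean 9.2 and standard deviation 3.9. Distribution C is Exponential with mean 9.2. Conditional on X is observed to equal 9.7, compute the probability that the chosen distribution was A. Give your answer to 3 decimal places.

Likelihoods f(9.7 | ·): A: 0.0378099; B: 0.101456; C: 0.0378717.
Posterior ∝ prior × likelihood. Numerator for A: 0.3·0.0378099 = 0.011343.
Normalizing constant: 0.3·0.0378099 + 0.23·0.101456 + 0.47·0.0378717 = 0.0524775.
P(A | observation) = 0.011343 / 0.0524775 = 0.216149.

0.216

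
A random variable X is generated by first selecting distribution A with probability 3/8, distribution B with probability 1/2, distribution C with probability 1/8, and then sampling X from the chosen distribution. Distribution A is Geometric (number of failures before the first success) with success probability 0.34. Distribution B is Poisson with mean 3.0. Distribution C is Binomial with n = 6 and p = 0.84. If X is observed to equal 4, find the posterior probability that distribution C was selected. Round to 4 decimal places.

0.1809

Likelihoods P(X=4 | ·): A: 0.0645141; B: 0.168031; C: 0.191183.
Posterior ∝ prior × likelihood. Numerator for C: 0.125·0.191183 = 0.0238978.
Normalizing constant: 0.375·0.0645141 + 0.5·0.168031 + 0.125·0.191183 = 0.132106.
P(C | observation) = 0.0238978 / 0.132106 = 0.180898.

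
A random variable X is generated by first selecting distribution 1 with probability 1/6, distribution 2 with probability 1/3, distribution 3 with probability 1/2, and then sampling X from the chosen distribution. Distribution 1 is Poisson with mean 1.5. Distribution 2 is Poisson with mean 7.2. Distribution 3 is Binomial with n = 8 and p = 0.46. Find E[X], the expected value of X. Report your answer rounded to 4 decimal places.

4.4900

Component means — 1: 1.5; 2: 7.2; 3: 3.68.
E[X] = 0.166667·1.5 + 0.333333·7.2 + 0.5·3.68 = 4.49.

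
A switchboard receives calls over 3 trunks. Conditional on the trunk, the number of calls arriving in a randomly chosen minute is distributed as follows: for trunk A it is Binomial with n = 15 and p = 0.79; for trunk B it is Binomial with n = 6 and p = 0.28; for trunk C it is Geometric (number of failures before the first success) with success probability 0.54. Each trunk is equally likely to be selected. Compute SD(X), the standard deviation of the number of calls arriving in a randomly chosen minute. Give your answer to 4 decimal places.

5.1737

Per component, A: μ=11.85, E[X²]=142.911; B: μ=1.68, E[X²]=4.032; C: μ=0.851852, E[X²]=2.30316.
E[X] = 0.333333·11.85 + 0.333333·1.68 + 0.333333·0.851852 = 4.79395.
E[X²] = 0.333333·142.911 + 0.333333·4.032 + 0.333333·2.30316 = 49.7487.
Var(X) = E[X²] − (E[X])² = 49.7487 − 22.982 = 26.7668.
SD(X) = √26.7668 = 5.17366.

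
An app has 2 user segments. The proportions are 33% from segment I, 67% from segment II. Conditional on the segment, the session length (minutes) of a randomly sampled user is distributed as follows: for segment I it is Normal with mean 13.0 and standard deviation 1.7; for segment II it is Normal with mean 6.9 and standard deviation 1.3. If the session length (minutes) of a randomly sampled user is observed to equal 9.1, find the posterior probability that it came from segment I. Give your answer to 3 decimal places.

Likelihoods f(9.1 | ·): I: 0.0168896; II: 0.0732955.
Posterior ∝ prior × likelihood. Numerator for I: 0.33·0.0168896 = 0.00557358.
Normalizing constant: 0.33·0.0168896 + 0.67·0.0732955 = 0.0546816.
P(I | observation) = 0.00557358 / 0.0546816 = 0.101928.

0.102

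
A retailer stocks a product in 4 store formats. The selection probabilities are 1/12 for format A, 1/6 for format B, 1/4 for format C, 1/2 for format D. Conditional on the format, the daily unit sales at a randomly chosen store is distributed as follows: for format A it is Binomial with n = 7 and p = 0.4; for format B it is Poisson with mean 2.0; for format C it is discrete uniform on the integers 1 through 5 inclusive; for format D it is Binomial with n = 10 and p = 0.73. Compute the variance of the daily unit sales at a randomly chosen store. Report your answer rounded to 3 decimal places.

Per component, A: μ=2.8, E[X²]=9.52; B: μ=2, E[X²]=6; C: μ=3, E[X²]=11; D: μ=7.3, E[X²]=55.261.
E[X] = 0.0833333·2.8 + 0.166667·2 + 0.25·3 + 0.5·7.3 = 4.96667.
E[X²] = 0.0833333·9.52 + 0.166667·6 + 0.25·11 + 0.5·55.261 = 32.1738.
Var(X) = E[X²] − (E[X])² = 32.1738 − 24.6678 = 7.50606.

7.506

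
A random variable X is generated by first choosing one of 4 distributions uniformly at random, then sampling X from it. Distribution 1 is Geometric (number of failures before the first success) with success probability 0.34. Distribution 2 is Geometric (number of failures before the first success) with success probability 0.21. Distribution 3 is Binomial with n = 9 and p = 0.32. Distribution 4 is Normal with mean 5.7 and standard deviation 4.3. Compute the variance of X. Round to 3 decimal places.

Per component, 1: μ=1.94118, E[X²]=9.47751; 2: μ=3.7619, E[X²]=32.0658; 3: μ=2.88, E[X²]=10.2528; 4: μ=5.7, E[X²]=50.98.
E[X] = 0.25·1.94118 + 0.25·3.7619 + 0.25·2.88 + 0.25·5.7 = 3.57077.
E[X²] = 0.25·9.47751 + 0.25·32.0658 + 0.25·10.2528 + 0.25·50.98 = 25.694.
Var(X) = E[X²] − (E[X])² = 25.694 − 12.7504 = 12.9436.

12.944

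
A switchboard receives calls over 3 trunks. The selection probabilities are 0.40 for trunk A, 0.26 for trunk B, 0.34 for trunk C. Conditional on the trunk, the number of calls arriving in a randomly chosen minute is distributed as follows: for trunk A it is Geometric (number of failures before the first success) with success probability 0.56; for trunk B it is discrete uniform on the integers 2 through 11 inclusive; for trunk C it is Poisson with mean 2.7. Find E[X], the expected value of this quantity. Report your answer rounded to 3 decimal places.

Component means — A: 0.785714; B: 6.5; C: 2.7.
E[X] = 0.4·0.785714 + 0.26·6.5 + 0.34·2.7 = 2.92229.

2.922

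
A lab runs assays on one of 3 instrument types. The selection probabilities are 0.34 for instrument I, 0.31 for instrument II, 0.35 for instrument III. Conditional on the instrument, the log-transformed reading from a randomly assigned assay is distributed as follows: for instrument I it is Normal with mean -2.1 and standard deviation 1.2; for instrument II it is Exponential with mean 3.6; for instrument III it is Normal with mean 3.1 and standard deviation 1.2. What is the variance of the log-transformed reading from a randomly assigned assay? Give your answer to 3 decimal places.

Per component, I: μ=-2.1, E[X²]=5.85; II: μ=3.6, E[X²]=25.92; III: μ=3.1, E[X²]=11.05.
E[X] = 0.34·-2.1 + 0.31·3.6 + 0.35·3.1 = 1.487.
E[X²] = 0.34·5.85 + 0.31·25.92 + 0.35·11.05 = 13.8917.
Var(X) = E[X²] − (E[X])² = 13.8917 − 2.21117 = 11.6805.

11.681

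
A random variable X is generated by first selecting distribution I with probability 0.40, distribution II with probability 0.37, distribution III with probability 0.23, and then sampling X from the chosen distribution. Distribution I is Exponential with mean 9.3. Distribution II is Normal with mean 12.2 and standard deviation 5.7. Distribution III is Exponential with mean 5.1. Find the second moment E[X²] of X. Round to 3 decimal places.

For each component E[X²] = Var + (mean)², giving I: 172.98; II: 181.33; III: 52.02.
Overall E[X²] = 0.4·172.98 + 0.37·181.33 + 0.23·52.02 = 148.249.

148.249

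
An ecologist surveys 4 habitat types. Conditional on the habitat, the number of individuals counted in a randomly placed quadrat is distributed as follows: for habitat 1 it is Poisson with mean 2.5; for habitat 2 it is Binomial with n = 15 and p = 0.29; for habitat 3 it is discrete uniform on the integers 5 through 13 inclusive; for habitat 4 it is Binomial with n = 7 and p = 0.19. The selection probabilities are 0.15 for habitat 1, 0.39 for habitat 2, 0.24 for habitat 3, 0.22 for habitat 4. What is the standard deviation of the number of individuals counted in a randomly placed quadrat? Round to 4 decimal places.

Per component, 1: μ=2.5, E[X²]=8.75; 2: μ=4.35, E[X²]=22.011; 3: μ=9, E[X²]=87.6667; 4: μ=1.33, E[X²]=2.8462.
E[X] = 0.15·2.5 + 0.39·4.35 + 0.24·9 + 0.22·1.33 = 4.5241.
E[X²] = 0.15·8.75 + 0.39·22.011 + 0.24·87.6667 + 0.22·2.8462 = 31.563.
Var(X) = E[X²] − (E[X])² = 31.563 − 20.4675 = 11.0955.
SD(X) = √11.0955 = 3.33099.

3.3310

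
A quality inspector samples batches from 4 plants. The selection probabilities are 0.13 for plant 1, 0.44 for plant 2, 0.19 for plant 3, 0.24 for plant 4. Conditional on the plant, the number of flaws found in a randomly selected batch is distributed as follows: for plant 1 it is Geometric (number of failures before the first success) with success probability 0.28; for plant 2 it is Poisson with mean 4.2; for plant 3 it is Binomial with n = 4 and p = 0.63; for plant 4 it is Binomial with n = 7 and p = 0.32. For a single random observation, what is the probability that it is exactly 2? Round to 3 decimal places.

Conditional on each plant, P(X = 2): 1: 0.145152; 2: 0.132261; 3: 0.326014; 4: 0.312654.
By total probability, P(X = 2) = 0.13·0.145152 + 0.44·0.132261 + 0.19·0.326014 + 0.24·0.312654 = 0.214044.

0.214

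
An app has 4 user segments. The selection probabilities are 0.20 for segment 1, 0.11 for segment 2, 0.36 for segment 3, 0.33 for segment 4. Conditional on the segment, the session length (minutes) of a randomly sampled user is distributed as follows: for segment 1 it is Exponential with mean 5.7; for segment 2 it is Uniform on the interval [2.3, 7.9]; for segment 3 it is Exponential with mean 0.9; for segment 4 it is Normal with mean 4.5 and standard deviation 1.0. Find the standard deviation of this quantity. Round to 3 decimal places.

Per component, 1: μ=5.7, E[X²]=64.98; 2: μ=5.1, E[X²]=28.6233; 3: μ=0.9, E[X²]=1.62; 4: μ=4.5, E[X²]=21.25.
E[X] = 0.2·5.7 + 0.11·5.1 + 0.36·0.9 + 0.33·4.5 = 3.51.
E[X²] = 0.2·64.98 + 0.11·28.6233 + 0.36·1.62 + 0.33·21.25 = 23.7403.
Var(X) = E[X²] − (E[X])² = 23.7403 − 12.3201 = 11.4202.
SD(X) = √11.4202 = 3.37937.

3.379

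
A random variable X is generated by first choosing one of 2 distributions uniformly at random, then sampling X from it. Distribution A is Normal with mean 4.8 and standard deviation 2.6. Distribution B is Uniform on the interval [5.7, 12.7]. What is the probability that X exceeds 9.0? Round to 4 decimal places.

Conditional on each component, P(X > 9.0): A: 0.0531137; B: 0.528571.
By total probability, P(X > 9.0) = 0.5·0.0531137 + 0.5·0.528571 = 0.290843.

0.2908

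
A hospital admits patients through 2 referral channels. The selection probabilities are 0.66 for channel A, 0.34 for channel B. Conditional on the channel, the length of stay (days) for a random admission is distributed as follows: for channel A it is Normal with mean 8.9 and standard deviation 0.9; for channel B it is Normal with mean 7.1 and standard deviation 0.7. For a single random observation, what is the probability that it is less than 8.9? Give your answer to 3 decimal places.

0.668

Conditional on each channel, P(X < 8.9): A: 0.5; B: 0.994936.
By total probability, P(X < 8.9) = 0.66·0.5 + 0.34·0.994936 = 0.668278.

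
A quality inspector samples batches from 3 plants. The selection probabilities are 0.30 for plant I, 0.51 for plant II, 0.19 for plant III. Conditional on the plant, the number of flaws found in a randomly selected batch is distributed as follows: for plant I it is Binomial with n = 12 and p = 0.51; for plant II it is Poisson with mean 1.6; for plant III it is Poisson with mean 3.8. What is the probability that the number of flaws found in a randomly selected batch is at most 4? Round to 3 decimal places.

Conditional on each plant, P(X ≤ 4): I: 0.175094; II: 0.976318; III: 0.667844.
By total probability, P(X ≤ 4) = 0.3·0.175094 + 0.51·0.976318 + 0.19·0.667844 = 0.677341.

0.677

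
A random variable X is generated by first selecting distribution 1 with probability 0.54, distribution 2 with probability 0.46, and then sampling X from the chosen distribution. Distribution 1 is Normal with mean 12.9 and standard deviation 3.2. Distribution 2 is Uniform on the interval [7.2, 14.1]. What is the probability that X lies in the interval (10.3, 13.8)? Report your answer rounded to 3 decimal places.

Conditional on each component, P(10.3 < X < 13.8): 1: 0.402488; 2: 0.507246.
By total probability, P(10.3 < X < 13.8) = 0.54·0.402488 + 0.46·0.507246 = 0.450677.

0.451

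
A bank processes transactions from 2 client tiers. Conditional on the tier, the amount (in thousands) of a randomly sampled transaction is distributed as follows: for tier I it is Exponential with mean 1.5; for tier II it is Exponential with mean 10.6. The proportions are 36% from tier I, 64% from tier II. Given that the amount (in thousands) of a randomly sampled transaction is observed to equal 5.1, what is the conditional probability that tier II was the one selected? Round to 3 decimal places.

0.823

Likelihoods f(5.1 | ·): I: 0.0222488; II: 0.0583097.
Posterior ∝ prior × likelihood. Numerator for II: 0.64·0.0583097 = 0.0373182.
Normalizing constant: 0.36·0.0222488 + 0.64·0.0583097 = 0.0453278.
P(II | observation) = 0.0373182 / 0.0453278 = 0.823296.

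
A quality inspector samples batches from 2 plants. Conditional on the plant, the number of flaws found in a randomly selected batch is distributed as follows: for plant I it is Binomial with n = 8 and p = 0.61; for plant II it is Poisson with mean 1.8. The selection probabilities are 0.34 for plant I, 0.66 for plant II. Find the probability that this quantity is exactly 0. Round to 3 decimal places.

Conditional on each plant, P(X = 0): I: 0.000535201; II: 0.165299.
By total probability, P(X = 0) = 0.34·0.000535201 + 0.66·0.165299 = 0.109279.

0.109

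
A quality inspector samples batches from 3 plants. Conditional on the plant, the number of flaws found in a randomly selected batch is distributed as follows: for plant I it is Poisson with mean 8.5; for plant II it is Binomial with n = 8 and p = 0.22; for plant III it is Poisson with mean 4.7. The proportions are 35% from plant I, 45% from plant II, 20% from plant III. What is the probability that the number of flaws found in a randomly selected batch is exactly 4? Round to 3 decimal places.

Conditional on each plant, P(X = 4): I: 0.0442549; II: 0.060697; III: 0.184925.
By total probability, P(X = 4) = 0.35·0.0442549 + 0.45·0.060697 + 0.2·0.184925 = 0.0797879.

0.080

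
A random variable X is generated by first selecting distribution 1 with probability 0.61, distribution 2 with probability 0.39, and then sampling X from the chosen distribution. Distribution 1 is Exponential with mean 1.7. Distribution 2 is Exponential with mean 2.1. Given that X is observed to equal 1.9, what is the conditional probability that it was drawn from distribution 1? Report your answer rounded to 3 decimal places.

0.610

Likelihoods f(1.9 | ·): 1: 0.192381; 2: 0.192685.
Posterior ∝ prior × likelihood. Numerator for 1: 0.61·0.192381 = 0.117353.
Normalizing constant: 0.61·0.192381 + 0.39·0.192685 = 0.1925.
P(1 | observation) = 0.117353 / 0.1925 = 0.609625.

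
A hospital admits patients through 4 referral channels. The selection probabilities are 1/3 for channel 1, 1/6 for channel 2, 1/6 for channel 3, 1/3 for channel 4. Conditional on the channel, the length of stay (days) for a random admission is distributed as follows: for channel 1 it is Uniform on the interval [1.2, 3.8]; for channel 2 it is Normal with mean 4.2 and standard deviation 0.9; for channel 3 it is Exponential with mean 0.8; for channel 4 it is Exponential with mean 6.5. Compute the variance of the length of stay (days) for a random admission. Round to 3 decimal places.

Per component, 1: μ=2.5, E[X²]=6.81333; 2: μ=4.2, E[X²]=18.45; 3: μ=0.8, E[X²]=1.28; 4: μ=6.5, E[X²]=84.5.
E[X] = 0.333333·2.5 + 0.166667·4.2 + 0.166667·0.8 + 0.333333·6.5 = 3.83333.
E[X²] = 0.333333·6.81333 + 0.166667·18.45 + 0.166667·1.28 + 0.333333·84.5 = 33.7261.
Var(X) = E[X²] − (E[X])² = 33.7261 − 14.6944 = 19.0317.

19.032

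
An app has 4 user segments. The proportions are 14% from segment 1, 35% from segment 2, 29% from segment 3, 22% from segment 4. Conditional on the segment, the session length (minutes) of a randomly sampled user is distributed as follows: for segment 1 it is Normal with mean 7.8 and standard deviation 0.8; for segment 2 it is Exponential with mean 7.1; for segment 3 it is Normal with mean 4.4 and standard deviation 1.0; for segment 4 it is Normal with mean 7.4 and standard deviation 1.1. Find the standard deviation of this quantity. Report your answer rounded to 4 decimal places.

Per component, 1: μ=7.8, E[X²]=61.48; 2: μ=7.1, E[X²]=100.82; 3: μ=4.4, E[X²]=20.36; 4: μ=7.4, E[X²]=55.97.
E[X] = 0.14·7.8 + 0.35·7.1 + 0.29·4.4 + 0.22·7.4 = 6.481.
E[X²] = 0.14·61.48 + 0.35·100.82 + 0.29·20.36 + 0.22·55.97 = 62.112.
Var(X) = E[X²] − (E[X])² = 62.112 − 42.0034 = 20.1086.
SD(X) = √20.1086 = 4.48427.

4.4843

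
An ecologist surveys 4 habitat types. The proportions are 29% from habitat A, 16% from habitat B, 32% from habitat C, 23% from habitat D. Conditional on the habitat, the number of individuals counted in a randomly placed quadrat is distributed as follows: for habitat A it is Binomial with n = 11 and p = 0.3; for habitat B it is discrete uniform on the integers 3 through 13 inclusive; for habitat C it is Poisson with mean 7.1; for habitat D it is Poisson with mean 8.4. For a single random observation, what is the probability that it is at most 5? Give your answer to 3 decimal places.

Conditional on each habitat, P(X ≤ 5): A: 0.921775; B: 0.272727; C: 0.288119; D: 0.157277.
By total probability, P(X ≤ 5) = 0.29·0.921775 + 0.16·0.272727 + 0.32·0.288119 + 0.23·0.157277 = 0.439323.

0.439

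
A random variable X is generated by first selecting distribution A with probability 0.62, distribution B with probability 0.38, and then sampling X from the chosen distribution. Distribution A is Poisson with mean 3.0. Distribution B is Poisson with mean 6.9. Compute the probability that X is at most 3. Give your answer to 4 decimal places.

0.4344

Conditional on each component, P(X ≤ 3): A: 0.647232; B: 0.0871296.
By total probability, P(X ≤ 3) = 0.62·0.647232 + 0.38·0.0871296 = 0.434393.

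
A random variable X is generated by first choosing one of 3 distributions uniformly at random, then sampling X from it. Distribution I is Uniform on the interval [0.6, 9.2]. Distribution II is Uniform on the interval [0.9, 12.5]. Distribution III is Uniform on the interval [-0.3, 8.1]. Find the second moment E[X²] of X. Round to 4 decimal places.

35.7889

For each component E[X²] = Var + (mean)², giving I: 30.1733; II: 56.1033; III: 21.09.
Overall E[X²] = 0.333333·30.1733 + 0.333333·56.1033 + 0.333333·21.09 = 35.7889.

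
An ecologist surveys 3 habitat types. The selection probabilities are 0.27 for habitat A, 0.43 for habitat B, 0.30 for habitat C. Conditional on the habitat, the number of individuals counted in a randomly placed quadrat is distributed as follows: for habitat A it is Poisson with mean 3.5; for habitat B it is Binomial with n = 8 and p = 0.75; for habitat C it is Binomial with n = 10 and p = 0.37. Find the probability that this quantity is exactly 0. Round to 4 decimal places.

0.0111

Conditional on each habitat, P(X = 0): A: 0.0301974; B: 1.52588e-05; C: 0.0098493.
By total probability, P(X = 0) = 0.27·0.0301974 + 0.43·1.52588e-05 + 0.3·0.0098493 = 0.0111146.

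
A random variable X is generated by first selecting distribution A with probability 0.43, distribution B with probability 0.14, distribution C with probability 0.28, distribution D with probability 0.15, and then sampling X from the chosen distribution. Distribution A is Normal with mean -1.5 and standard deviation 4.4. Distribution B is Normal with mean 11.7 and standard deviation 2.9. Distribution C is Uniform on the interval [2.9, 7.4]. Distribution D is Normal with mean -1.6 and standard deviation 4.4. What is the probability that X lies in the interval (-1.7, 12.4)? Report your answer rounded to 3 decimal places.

0.662

Conditional on each component, P(-1.7 < X < 12.4): A: 0.517336; B: 0.595368; C: 1; D: 0.508334.
By total probability, P(-1.7 < X < 12.4) = 0.43·0.517336 + 0.14·0.595368 + 0.28·1 + 0.15·0.508334 = 0.662056.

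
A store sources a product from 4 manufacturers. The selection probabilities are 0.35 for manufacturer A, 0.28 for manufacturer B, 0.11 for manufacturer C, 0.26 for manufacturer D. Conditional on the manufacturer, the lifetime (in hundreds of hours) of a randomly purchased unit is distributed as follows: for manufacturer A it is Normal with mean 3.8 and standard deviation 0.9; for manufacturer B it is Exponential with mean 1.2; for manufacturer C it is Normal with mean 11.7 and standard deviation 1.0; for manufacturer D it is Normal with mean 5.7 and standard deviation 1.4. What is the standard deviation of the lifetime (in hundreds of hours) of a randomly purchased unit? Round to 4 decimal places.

3.2557

Per component, A: μ=3.8, E[X²]=15.25; B: μ=1.2, E[X²]=2.88; C: μ=11.7, E[X²]=137.89; D: μ=5.7, E[X²]=34.45.
E[X] = 0.35·3.8 + 0.28·1.2 + 0.11·11.7 + 0.26·5.7 = 4.435.
E[X²] = 0.35·15.25 + 0.28·2.88 + 0.11·137.89 + 0.26·34.45 = 30.2688.
Var(X) = E[X²] − (E[X])² = 30.2688 − 19.6692 = 10.5996.
SD(X) = √10.5996 = 3.2557.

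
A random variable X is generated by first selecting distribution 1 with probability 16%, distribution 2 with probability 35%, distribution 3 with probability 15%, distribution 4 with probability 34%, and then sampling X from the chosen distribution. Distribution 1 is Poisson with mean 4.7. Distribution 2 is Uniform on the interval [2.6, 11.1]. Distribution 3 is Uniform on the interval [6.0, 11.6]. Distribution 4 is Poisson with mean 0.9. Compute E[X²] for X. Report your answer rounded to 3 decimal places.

For each component E[X²] = Var + (mean)², giving 1: 26.79; 2: 52.9433; 3: 80.0533; 4: 1.71.
Overall E[X²] = 0.16·26.79 + 0.35·52.9433 + 0.15·80.0533 + 0.34·1.71 = 35.406.

35.406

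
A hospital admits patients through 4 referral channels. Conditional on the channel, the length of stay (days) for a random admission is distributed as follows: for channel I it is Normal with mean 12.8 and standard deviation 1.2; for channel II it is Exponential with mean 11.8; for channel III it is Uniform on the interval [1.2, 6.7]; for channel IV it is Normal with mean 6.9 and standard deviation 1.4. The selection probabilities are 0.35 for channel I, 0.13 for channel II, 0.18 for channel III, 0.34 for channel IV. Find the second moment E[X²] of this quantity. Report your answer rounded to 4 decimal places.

114.1664

For each component E[X²] = Var + (mean)², giving I: 165.28; II: 278.48; III: 18.1233; IV: 49.57.
Overall E[X²] = 0.35·165.28 + 0.13·278.48 + 0.18·18.1233 + 0.34·49.57 = 114.166.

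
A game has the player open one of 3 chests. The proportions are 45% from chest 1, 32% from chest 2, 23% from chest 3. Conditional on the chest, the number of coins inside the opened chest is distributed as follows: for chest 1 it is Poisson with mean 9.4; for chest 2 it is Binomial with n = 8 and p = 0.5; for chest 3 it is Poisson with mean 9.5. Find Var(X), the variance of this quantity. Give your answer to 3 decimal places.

Per component, 1: μ=9.4, E[X²]=97.76; 2: μ=4, E[X²]=18; 3: μ=9.5, E[X²]=99.75.
E[X] = 0.45·9.4 + 0.32·4 + 0.23·9.5 = 7.695.
E[X²] = 0.45·97.76 + 0.32·18 + 0.23·99.75 = 72.6945.
Var(X) = E[X²] − (E[X])² = 72.6945 − 59.213 = 13.4815.

13.481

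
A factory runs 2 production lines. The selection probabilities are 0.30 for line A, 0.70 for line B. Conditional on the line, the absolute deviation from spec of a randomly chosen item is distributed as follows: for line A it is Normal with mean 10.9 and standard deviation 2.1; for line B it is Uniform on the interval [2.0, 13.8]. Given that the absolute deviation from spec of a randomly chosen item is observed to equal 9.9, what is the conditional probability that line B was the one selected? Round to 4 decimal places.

0.5383

Likelihoods f(9.9 | ·): A: 0.16961; B: 0.0847458.
Posterior ∝ prior × likelihood. Numerator for B: 0.7·0.0847458 = 0.059322.
Normalizing constant: 0.3·0.16961 + 0.7·0.0847458 = 0.110205.
P(B | observation) = 0.059322 / 0.110205 = 0.538288.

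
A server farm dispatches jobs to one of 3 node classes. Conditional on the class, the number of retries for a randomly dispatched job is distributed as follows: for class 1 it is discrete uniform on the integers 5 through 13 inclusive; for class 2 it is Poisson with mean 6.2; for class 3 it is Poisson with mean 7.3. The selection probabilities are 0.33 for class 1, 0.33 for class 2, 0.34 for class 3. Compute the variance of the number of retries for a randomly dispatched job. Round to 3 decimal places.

Per component, 1: μ=9, E[X²]=87.6667; 2: μ=6.2, E[X²]=44.64; 3: μ=7.3, E[X²]=60.59.
E[X] = 0.33·9 + 0.33·6.2 + 0.34·7.3 = 7.498.
E[X²] = 0.33·87.6667 + 0.33·44.64 + 0.34·60.59 = 64.2618.
Var(X) = E[X²] − (E[X])² = 64.2618 − 56.22 = 8.0418.

8.042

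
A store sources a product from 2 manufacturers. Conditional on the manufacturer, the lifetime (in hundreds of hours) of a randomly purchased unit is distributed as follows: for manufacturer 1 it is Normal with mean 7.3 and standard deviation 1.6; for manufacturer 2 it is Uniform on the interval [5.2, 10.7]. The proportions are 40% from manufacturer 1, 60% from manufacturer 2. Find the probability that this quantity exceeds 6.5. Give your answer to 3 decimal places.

0.735

Conditional on each manufacturer, P(X > 6.5): 1: 0.691462; 2: 0.763636.
By total probability, P(X > 6.5) = 0.4·0.691462 + 0.6·0.763636 = 0.734767.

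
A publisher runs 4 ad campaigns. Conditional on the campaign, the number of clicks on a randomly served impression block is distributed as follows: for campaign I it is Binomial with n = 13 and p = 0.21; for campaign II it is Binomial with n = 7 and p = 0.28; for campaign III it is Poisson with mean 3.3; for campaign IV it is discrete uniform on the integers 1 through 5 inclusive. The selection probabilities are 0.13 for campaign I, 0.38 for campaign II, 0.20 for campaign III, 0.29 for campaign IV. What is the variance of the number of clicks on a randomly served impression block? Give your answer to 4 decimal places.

Per component, I: μ=2.73, E[X²]=9.6096; II: μ=1.96, E[X²]=5.2528; III: μ=3.3, E[X²]=14.19; IV: μ=3, E[X²]=11.
E[X] = 0.13·2.73 + 0.38·1.96 + 0.2·3.3 + 0.29·3 = 2.6297.
E[X²] = 0.13·9.6096 + 0.38·5.2528 + 0.2·14.19 + 0.29·11 = 9.27331.
Var(X) = E[X²] − (E[X])² = 9.27331 − 6.91532 = 2.35799.

2.3580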